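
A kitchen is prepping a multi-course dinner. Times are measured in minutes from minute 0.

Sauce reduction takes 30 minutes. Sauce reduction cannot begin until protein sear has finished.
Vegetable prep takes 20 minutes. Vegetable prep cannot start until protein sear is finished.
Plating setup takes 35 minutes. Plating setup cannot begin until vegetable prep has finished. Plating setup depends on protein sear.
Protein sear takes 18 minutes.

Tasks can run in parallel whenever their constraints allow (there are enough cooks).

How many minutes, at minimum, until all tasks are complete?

73

Protein sear can start immediately at minute 0; it finishes at minute 18.
Sauce reduction cannot begin until protein sear (finishes minute 18). It runs from minute 18 to 18 + 30 = minute 48.
Vegetable prep cannot begin until protein sear (finishes minute 18). It runs from minute 18 to 18 + 20 = minute 38.
Plating setup cannot start until vegetable prep (finishes minute 38); protein sear (finishes minute 18). The controlling bound is minute 38, so plating setup finishes at 38 + 35 = minute 73.
All tasks are finished once the last one completes. Finish times: Protein sear at 18, Vegetable prep at 38, Sauce reduction at 48, Plating setup at 73. The latest is minute 73.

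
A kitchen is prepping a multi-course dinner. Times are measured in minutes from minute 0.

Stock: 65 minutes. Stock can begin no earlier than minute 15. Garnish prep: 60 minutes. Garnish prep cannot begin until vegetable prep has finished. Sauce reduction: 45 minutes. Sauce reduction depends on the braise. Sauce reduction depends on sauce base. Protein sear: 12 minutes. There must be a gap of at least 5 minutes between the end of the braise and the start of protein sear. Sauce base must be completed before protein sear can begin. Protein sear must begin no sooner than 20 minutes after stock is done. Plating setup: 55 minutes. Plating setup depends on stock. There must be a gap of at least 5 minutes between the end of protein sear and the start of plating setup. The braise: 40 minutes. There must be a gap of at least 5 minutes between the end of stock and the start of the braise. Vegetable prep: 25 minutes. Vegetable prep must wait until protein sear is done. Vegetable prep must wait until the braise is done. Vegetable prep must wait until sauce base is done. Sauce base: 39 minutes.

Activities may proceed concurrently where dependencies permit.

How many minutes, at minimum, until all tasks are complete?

227

Sauce base has no prerequisites, so it starts at minute 0 and finishes at minute 39.
Stock waits on its own release at minute 15, so it starts at minute 15 and finishes at 15 + 65 = minute 80.
After stock (finishes minute 80, plus 5-minute gap → minute 85), the braise can start at minute 85 and finishes at minute 125.
Sauce reduction cannot start until the braise (finishes minute 125); sauce base (finishes minute 39). The controlling bound is minute 125, so sauce reduction finishes at 125 + 45 = minute 170.
Protein sear has to wait for the braise (finishes minute 125, plus 5-minute gap → minute 130); sauce base (finishes minute 39); stock (finishes minute 80, plus 20-minute gap → minute 100). The latest of these is minute 130, so protein sear runs minute 130 to 130 + 12 = minute 142.
Plating setup cannot start until stock (finishes minute 80); protein sear (finishes minute 142, plus 5-minute gap → minute 147). The controlling bound is minute 147, so plating setup finishes at 147 + 55 = minute 202.
Vegetable prep needs all of protein sear (finishes minute 142); the braise (finishes minute 125); sauce base (finishes minute 39). That puts its earliest start at minute 142; it finishes at 142 + 25 = minute 167.
Garnish prep cannot begin until vegetable prep (finishes minute 167). It runs from minute 167 to 167 + 60 = minute 227.
All tasks are finished once the last one completes. Finish times: Stock at 80, Sauce base at 39, The braise at 125, Protein sear at 142, Vegetable prep at 167, Sauce reduction at 170, Plating setup at 202, Garnish prep at 227. The latest is minute 227.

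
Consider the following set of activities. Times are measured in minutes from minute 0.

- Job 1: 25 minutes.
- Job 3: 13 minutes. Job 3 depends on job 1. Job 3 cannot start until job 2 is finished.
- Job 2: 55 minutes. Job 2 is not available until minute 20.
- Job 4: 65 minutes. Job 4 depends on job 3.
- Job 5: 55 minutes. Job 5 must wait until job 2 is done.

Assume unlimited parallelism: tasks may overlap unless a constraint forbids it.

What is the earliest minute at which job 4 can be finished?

Job 2 waits on its own release at minute 20, so it starts at minute 20 and finishes at 20 + 55 = minute 75.
Job 1 has no prerequisites, so it starts at minute 0 and finishes at minute 25.
Job 3 needs all of job 1 (finishes minute 25); job 2 (finishes minute 75). That puts its earliest start at minute 75; it finishes at 75 + 13 = minute 88.
Job 4 cannot begin until job 3 (finishes minute 88). It runs from minute 88 to 88 + 65 = minute 153.

153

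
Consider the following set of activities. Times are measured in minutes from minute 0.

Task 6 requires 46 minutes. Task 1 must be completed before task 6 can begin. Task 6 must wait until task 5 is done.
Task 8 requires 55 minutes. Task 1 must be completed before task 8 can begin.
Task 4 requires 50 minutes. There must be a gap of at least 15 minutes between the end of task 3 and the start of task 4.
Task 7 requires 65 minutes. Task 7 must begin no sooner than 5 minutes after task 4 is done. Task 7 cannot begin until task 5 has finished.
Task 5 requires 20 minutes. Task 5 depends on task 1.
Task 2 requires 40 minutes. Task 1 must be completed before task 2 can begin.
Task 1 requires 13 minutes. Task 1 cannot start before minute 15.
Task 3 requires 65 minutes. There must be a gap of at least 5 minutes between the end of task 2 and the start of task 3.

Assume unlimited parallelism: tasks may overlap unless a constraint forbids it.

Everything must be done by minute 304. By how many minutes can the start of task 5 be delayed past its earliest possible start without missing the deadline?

After its own release at minute 15, task 1 can start at minute 15 and finishes at minute 28.
After task 1 (finishes minute 28), task 5 can start at minute 28 and finishes at minute 48.

Working backward from the deadline:
Task 7 must finish by minute 304; it takes 65 minutes, so it must start by 304 − 65 = minute 239.
Task 6 must finish by minute 304; it takes 46 minutes, so it must start by 304 − 46 = minute 258.
Task 5 has several dependents: task 6 (must start by minute 258); task 7 (must start by minute 239). The earliest of those limits is minute 239, so task 5 must start by 239 − 20 = minute 219.
So task 5 can start as early as minute 28 and as late as minute 219, giving 219 − 28 = 191 minutes of slack.

191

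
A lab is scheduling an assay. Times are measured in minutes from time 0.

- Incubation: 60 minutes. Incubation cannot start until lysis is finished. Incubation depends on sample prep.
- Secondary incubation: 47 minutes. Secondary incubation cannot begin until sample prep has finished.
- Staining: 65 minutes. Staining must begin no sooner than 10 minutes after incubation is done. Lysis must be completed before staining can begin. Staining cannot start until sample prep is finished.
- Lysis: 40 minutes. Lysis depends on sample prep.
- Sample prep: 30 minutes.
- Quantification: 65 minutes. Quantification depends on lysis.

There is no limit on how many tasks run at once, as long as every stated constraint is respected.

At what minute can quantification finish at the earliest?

Sample prep has no prerequisites, so it starts at minute 0 and finishes at minute 30.
Lysis waits on sample prep (finishes minute 30), so it starts at minute 30 and finishes at 30 + 40 = minute 70.
Quantification waits on lysis (finishes minute 70), so it starts at minute 70 and finishes at 70 + 65 = minute 135.

135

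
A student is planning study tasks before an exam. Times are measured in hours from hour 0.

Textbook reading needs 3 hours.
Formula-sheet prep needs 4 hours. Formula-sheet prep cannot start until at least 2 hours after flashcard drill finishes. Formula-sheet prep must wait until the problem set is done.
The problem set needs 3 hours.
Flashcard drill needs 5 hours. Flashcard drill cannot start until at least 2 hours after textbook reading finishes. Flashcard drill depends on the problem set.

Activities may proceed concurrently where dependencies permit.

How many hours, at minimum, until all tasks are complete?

The problem set can start immediately at hour 0; it finishes at hour 3.
Textbook reading has no prerequisites, so it starts at hour 0 and finishes at hour 3.
Flashcard drill needs all of textbook reading (finishes hour 3, plus 2-hour gap → hour 5); the problem set (finishes hour 3). That puts its earliest start at hour 5; it finishes at 5 + 5 = hour 10.
Formula-sheet prep needs all of flashcard drill (finishes hour 10, plus 2-hour gap → hour 12); the problem set (finishes hour 3). That puts its earliest start at hour 12; it finishes at 12 + 4 = hour 16.
All tasks are finished once the last one completes. Finish times: Textbook reading at 3, The problem set at 3, Flashcard drill at 10, Formula-sheet prep at 16. The latest is hour 16.

16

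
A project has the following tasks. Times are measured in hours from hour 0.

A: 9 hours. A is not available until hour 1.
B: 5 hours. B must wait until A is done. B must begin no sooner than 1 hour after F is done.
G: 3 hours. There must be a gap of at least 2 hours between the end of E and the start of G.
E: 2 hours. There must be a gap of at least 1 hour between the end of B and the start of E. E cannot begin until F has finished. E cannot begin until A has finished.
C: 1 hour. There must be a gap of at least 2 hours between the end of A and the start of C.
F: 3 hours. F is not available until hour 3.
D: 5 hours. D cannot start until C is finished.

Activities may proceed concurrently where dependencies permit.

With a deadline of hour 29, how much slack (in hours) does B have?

F cannot begin until its own release at hour 3. It runs from hour 3 to 3 + 3 = hour 6.
After its own release at hour 1, A can start at hour 1 and finishes at hour 10.
B has to wait for A (finishes hour 10); F (finishes hour 6, plus 1-hour gap → hour 7). The latest of these is hour 10, so B runs hour 10 to 10 + 5 = hour 15.

Working backward from the deadline:
Nothing follows G; the deadline of hour 29 is its only limit. It must start by 29 − 3 = hour 26.
E feeds into G (must start by hour 26, minus 2-hour gap → hour 24); so E must finish by hour 24 and therefore start by hour 22.
B feeds into E (must start by hour 22, minus 1-hour gap → hour 21); so B must finish by hour 21 and therefore start by hour 16.
So B can start as early as hour 10 and as late as hour 16, giving 16 − 10 = 6 hours of slack.

6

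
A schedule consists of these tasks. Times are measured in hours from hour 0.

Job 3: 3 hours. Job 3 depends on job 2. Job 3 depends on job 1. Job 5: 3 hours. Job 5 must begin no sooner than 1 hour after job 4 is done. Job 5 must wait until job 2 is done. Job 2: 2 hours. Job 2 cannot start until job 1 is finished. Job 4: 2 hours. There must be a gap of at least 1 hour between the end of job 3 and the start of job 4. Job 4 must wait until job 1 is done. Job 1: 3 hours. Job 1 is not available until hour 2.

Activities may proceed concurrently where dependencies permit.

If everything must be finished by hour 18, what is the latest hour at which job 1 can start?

3

Job 5 must finish by hour 18; it takes 3 hours, so it must start by 18 − 3 = hour 15.
Since job 5 (must start by hour 15, minus 1-hour gap → hour 14) depends on it, job 4 must finish by hour 14. Backing off its 2-hour duration gives a latest start of hour 12.
Job 3 feeds into job 4 (must start by hour 12, minus 1-hour gap → hour 11); so job 3 must finish by hour 11 and therefore start by hour 8.
Job 2 has several dependents: job 3 (must start by hour 8); job 5 (must start by hour 15). The earliest of those limits is hour 8, so job 2 must start by 8 − 2 = hour 6.
Job 1 has several dependents: job 2 (must start by hour 6); job 3 (must start by hour 8); job 4 (must start by hour 12). The earliest of those limits is hour 6, so job 1 must start by 6 − 3 = hour 3.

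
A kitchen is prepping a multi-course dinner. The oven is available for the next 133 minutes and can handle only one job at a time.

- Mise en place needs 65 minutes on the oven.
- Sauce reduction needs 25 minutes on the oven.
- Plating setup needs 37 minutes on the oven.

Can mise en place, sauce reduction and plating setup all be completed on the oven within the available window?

Running back to back, the jobs need 65 + 25 + 37 = 127 minutes on the oven.
Since 127 ≤ 133, they fit within the window.

Yes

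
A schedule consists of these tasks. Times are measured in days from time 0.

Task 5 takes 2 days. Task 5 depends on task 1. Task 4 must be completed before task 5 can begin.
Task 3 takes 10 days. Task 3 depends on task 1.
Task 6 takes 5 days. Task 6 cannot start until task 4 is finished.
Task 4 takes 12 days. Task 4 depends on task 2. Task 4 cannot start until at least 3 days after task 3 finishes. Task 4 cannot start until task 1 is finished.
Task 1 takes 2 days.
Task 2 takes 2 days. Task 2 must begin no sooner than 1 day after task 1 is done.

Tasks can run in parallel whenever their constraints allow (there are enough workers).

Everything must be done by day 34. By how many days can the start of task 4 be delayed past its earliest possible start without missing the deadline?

2

Task 1 can start immediately at day 0; it finishes at day 2.
Task 3 cannot begin until task 1 (finishes day 2). It runs from day 2 to 2 + 10 = day 12.
After task 1 (finishes day 2, plus 1-day gap → day 3), task 2 can start at day 3 and finishes at day 5.
Task 4 has to wait for task 2 (finishes day 5); task 3 (finishes day 12, plus 3-day gap → day 15); task 1 (finishes day 2). The latest of these is day 15, so task 4 runs day 15 to 15 + 12 = day 27.

Working backward from the deadline:
To finish by day 34, task 5 (duration 2) must start no later than day 32.
Nothing follows task 6; the deadline of day 34 is its only limit. It must start by 34 − 5 = day 29.
Task 4 must finish in time for task 5 (must start by day 32); task 6 (must start by day 29). The tightest is day 29, so task 4 must start by 29 − 12 = day 17.
So task 4 can start as early as day 15 and as late as day 17, giving 17 − 15 = 2 days of slack.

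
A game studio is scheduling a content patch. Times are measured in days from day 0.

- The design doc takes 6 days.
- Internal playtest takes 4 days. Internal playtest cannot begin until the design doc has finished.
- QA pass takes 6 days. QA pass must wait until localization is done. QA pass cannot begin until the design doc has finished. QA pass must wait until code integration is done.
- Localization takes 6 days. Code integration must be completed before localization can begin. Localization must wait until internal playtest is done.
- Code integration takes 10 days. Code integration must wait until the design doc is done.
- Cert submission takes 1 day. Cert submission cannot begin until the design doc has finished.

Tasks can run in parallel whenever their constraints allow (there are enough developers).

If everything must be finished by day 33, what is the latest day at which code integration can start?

11

Nothing follows QA pass; the deadline of day 33 is its only limit. It must start by 33 − 6 = day 27.
Localization must finish before QA pass (must start by day 27). With a 6-day duration, localization must start by 27 − 6 = day 21.
For code integration: localization (must start by day 21); QA pass (must start by day 27). The most restrictive is day 21; with a 10-day duration, code integration must start by day 11.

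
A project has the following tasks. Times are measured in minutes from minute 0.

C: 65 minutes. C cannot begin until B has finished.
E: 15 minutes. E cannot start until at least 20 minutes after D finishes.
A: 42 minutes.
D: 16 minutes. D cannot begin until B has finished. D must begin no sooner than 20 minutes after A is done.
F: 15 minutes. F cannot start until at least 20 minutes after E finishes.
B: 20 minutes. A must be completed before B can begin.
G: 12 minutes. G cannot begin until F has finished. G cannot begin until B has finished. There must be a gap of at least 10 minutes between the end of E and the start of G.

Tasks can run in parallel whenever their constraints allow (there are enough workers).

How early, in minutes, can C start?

62

Nothing blocks A, so it runs from minute 0 to minute 42.
After A (finishes minute 42), B can start at minute 42 and finishes at minute 62.
C waits on B (finishes minute 62), so the earliest it can start is minute 62.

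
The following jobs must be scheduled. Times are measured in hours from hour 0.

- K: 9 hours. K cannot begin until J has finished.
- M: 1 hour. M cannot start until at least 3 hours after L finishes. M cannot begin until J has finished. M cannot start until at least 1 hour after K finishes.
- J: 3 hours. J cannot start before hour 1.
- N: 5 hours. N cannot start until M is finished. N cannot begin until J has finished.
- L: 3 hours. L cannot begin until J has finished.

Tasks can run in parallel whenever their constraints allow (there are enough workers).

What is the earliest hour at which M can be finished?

After its own release at hour 1, J can start at hour 1 and finishes at hour 4.
L waits on J (finishes hour 4), so it starts at hour 4 and finishes at 4 + 3 = hour 7.
K cannot begin until J (finishes hour 4). It runs from hour 4 to 4 + 9 = hour 13.
For M: L (finishes hour 7, plus 3-hour gap → hour 10); J (finishes hour 4); K (finishes hour 13, plus 1-hour gap → hour 14). Taking the maximum gives a start of hour 14, and it finishes at 14 + 1 = hour 15.

15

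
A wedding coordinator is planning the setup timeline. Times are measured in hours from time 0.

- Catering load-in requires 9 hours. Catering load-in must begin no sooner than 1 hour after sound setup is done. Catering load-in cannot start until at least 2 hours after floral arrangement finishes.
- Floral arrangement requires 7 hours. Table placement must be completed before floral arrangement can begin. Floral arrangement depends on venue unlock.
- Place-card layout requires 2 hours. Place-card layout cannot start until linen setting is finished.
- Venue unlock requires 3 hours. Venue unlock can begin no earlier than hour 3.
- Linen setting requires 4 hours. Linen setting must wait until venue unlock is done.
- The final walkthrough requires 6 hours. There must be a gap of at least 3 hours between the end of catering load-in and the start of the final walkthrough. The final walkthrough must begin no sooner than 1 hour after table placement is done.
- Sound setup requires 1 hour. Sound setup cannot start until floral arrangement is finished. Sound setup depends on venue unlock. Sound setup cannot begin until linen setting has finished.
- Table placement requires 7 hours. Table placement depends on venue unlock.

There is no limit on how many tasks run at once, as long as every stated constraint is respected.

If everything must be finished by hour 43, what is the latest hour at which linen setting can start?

19

The final walkthrough must finish by hour 43; it takes 6 hours, so it must start by 43 − 6 = hour 37.
Since the final walkthrough (must start by hour 37, minus 3-hour gap → hour 34) depends on it, catering load-in must finish by hour 34. Backing off its 9-hour duration gives a latest start of hour 25.
Sound setup has to be done before catering load-in (must start by hour 25, minus 1-hour gap → hour 24). That means finishing by hour 24, i.e. starting by 24 − 1 = hour 23.
Place-card layout must finish by hour 43; it takes 2 hours, so it must start by 43 − 2 = hour 41.
Linen setting must finish in time for sound setup (must start by hour 23); place-card layout (must start by hour 41). The tightest is hour 23, so linen setting must start by 23 − 4 = hour 19.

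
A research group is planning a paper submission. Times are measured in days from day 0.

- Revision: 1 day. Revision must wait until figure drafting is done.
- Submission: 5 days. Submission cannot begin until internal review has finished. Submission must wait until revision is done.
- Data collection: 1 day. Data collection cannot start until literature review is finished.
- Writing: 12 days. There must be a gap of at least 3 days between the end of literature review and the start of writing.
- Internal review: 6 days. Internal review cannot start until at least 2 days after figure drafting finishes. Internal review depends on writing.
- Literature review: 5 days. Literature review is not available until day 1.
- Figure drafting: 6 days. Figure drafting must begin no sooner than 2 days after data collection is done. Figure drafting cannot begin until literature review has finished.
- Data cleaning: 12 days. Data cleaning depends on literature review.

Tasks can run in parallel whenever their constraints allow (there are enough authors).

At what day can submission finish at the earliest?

32

After its own release at day 1, literature review can start at day 1 and finishes at day 6.
Writing cannot begin until literature review (finishes day 6, plus 3-day gap → day 9). It runs from day 9 to 9 + 12 = day 21.
Data collection cannot begin until literature review (finishes day 6). It runs from day 6 to 6 + 1 = day 7.
For figure drafting: data collection (finishes day 7, plus 2-day gap → day 9); literature review (finishes day 6). Taking the maximum gives a start of day 9, and it finishes at 9 + 6 = day 15.
After figure drafting (finishes day 15), revision can start at day 15 and finishes at day 16.
Internal review has to wait for figure drafting (finishes day 15, plus 2-day gap → day 17); writing (finishes day 21). The latest of these is day 21, so internal review runs day 21 to 21 + 6 = day 27.
Submission cannot start until internal review (finishes day 27); revision (finishes day 16). The controlling bound is day 27, so submission finishes at 27 + 5 = day 32.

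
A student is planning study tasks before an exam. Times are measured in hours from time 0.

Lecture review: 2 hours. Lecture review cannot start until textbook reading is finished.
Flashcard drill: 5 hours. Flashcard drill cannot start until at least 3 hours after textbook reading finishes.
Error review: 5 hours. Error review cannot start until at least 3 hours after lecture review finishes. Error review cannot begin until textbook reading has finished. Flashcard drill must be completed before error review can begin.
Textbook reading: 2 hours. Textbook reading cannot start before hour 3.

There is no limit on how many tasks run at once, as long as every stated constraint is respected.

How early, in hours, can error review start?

13

After its own release at hour 3, textbook reading can start at hour 3 and finishes at hour 5.
Flashcard drill waits on textbook reading (finishes hour 5, plus 3-hour gap → hour 8), so it starts at hour 8 and finishes at 8 + 5 = hour 13.
Lecture review waits on textbook reading (finishes hour 5), so it starts at hour 5 and finishes at 5 + 2 = hour 7.
Error review waits on lecture review (finishes hour 7, plus 3-hour gap → hour 10); textbook reading (finishes hour 5); flashcard drill (finishes hour 13). The latest of these is hour 13, which is the earliest error review can start.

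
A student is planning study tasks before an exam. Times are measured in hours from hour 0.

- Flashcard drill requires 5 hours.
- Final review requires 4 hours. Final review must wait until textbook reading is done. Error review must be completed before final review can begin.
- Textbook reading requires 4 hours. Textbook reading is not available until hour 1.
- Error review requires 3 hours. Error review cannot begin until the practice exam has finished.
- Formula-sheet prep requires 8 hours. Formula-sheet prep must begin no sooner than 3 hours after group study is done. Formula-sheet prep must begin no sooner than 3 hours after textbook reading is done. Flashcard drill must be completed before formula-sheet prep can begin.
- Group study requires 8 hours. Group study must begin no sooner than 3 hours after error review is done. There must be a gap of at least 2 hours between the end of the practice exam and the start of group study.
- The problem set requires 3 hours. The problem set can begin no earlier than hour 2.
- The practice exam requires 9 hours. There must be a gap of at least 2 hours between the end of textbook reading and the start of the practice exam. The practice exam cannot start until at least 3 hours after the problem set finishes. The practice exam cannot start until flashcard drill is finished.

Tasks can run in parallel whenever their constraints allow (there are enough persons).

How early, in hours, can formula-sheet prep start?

34

Flashcard drill can start immediately at hour 0; it finishes at hour 5.
After its own release at hour 2, the problem set can start at hour 2 and finishes at hour 5.
Textbook reading cannot begin until its own release at hour 1. It runs from hour 1 to 1 + 4 = hour 5.
The practice exam has to wait for textbook reading (finishes hour 5, plus 2-hour gap → hour 7); the problem set (finishes hour 5, plus 3-hour gap → hour 8); flashcard drill (finishes hour 5). The latest of these is hour 8, so the practice exam runs hour 8 to 8 + 9 = hour 17.
After the practice exam (finishes hour 17), error review can start at hour 17 and finishes at hour 20.
Group study has to wait for error review (finishes hour 20, plus 3-hour gap → hour 23); the practice exam (finishes hour 17, plus 2-hour gap → hour 19). The latest of these is hour 23, so group study runs hour 23 to 23 + 8 = hour 31.
Formula-sheet prep waits on group study (finishes hour 31, plus 3-hour gap → hour 34); textbook reading (finishes hour 5, plus 3-hour gap → hour 8); flashcard drill (finishes hour 5). The latest of these is hour 34, which is the earliest formula-sheet prep can start.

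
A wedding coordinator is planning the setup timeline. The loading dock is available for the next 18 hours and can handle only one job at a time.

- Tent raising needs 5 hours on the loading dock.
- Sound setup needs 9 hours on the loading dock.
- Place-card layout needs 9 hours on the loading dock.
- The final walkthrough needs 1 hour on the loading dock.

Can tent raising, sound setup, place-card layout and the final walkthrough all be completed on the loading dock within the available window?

Running back to back, the jobs need 5 + 9 + 9 + 1 = 24 hours on the loading dock.
Since 24 > 18, they cannot all fit.

No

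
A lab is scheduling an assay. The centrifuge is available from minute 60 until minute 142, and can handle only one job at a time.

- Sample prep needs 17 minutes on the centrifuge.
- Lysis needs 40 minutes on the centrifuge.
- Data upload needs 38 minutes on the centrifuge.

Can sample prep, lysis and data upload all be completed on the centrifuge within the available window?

The centrifuge window is 142 − 60 = 82 minutes.
Running back to back, the jobs need 17 + 40 + 38 = 95 minutes on the centrifuge.
Since 95 > 82, they cannot all fit.

No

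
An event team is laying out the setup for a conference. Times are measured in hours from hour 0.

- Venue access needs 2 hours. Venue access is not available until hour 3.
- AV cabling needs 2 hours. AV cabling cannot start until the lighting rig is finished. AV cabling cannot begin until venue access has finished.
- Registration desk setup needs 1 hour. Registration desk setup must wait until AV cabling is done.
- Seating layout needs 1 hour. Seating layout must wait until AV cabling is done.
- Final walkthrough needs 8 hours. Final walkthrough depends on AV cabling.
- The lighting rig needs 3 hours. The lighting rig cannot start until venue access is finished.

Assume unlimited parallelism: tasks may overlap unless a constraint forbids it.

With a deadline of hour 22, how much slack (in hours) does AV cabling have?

4

Venue access waits on its own release at hour 3, so it starts at hour 3 and finishes at 3 + 2 = hour 5.
The lighting rig waits on venue access (finishes hour 5), so it starts at hour 5 and finishes at 5 + 3 = hour 8.
AV cabling has to wait for the lighting rig (finishes hour 8); venue access (finishes hour 5). The latest of these is hour 8, so AV cabling runs hour 8 to 8 + 2 = hour 10.

Working backward from the deadline:
Nothing follows seating layout; the deadline of hour 22 is its only limit. It must start by 22 − 1 = hour 21.
Registration desk setup must finish by hour 22; it takes 1 hour, so it must start by 22 − 1 = hour 21.
Final walkthrough has no dependents, so it just needs to finish by hour 22. Starting by 22 − 8 = hour 14 achieves that.
AV cabling has several dependents: seating layout (must start by hour 21); registration desk setup (must start by hour 21); final walkthrough (must start by hour 14). The earliest of those limits is hour 14, so AV cabling must start by 14 − 2 = hour 12.
So AV cabling can start as early as hour 8 and as late as hour 12, giving 12 − 8 = 4 hours of slack.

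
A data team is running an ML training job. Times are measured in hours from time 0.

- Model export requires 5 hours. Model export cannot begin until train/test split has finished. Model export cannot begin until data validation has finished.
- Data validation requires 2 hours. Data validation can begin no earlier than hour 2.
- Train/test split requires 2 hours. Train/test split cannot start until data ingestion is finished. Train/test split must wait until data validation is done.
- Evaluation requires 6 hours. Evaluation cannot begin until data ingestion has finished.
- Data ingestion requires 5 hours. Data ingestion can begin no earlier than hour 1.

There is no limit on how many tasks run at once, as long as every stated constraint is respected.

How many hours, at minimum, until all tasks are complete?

13

After its own release at hour 2, data validation can start at hour 2 and finishes at hour 4.
Data ingestion cannot begin until its own release at hour 1. It runs from hour 1 to 1 + 5 = hour 6.
After data ingestion (finishes hour 6), evaluation can start at hour 6 and finishes at hour 12.
Train/test split cannot start until data ingestion (finishes hour 6); data validation (finishes hour 4). The controlling bound is hour 6, so train/test split finishes at 6 + 2 = hour 8.
Model export has to wait for train/test split (finishes hour 8); data validation (finishes hour 4). The latest of these is hour 8, so model export runs hour 8 to 8 + 5 = hour 13.
All tasks are finished once the last one completes. Finish times: Data ingestion at 6, Data validation at 4, Train/test split at 8, Evaluation at 12, Model export at 13. The latest is hour 13.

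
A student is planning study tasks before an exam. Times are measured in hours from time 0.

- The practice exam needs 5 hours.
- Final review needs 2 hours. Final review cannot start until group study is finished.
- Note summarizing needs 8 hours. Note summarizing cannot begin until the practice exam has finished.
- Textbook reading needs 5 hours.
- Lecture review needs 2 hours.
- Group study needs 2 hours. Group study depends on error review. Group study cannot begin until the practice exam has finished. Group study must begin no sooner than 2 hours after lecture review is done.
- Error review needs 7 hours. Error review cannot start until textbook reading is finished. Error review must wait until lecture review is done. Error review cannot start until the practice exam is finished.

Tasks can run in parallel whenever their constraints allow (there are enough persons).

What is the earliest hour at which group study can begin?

The practice exam can start immediately at hour 0; it finishes at hour 5.
Lecture review can start immediately at hour 0; it finishes at hour 2.
Textbook reading can start immediately at hour 0; it finishes at hour 5.
Error review has to wait for textbook reading (finishes hour 5); lecture review (finishes hour 2); the practice exam (finishes hour 5). The latest of these is hour 5, so error review runs hour 5 to 5 + 7 = hour 12.
Group study waits on error review (finishes hour 12); the practice exam (finishes hour 5); lecture review (finishes hour 2, plus 2-hour gap → hour 4). The latest of these is hour 12, which is the earliest group study can start.

12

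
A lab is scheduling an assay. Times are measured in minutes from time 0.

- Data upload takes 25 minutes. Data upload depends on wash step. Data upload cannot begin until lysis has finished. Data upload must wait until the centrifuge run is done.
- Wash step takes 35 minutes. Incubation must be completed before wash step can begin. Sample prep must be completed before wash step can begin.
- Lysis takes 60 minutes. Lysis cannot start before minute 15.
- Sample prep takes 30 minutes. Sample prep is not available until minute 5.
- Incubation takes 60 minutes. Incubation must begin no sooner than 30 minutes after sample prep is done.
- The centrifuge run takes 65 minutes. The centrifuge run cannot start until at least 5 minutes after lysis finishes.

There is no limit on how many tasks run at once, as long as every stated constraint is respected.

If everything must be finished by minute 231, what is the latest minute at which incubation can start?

To finish by minute 231, data upload (duration 25) must start no later than minute 206.
Since data upload (must start by minute 206) depends on it, wash step must finish by minute 206. Backing off its 35-minute duration gives a latest start of minute 171.
Incubation must finish before wash step (must start by minute 171). With a 60-minute duration, incubation must start by 171 − 60 = minute 111.

111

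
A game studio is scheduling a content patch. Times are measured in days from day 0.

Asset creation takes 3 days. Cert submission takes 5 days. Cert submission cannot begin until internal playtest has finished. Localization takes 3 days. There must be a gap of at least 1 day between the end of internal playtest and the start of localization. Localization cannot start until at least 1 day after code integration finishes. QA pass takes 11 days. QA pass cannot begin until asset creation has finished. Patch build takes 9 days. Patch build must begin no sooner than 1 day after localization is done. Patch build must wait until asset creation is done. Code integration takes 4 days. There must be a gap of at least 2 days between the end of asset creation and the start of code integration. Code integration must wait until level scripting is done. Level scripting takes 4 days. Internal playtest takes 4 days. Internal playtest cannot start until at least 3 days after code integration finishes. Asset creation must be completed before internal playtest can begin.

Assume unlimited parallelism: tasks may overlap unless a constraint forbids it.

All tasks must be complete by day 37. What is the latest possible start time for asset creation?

7

Nothing follows patch build; the deadline of day 37 is its only limit. It must start by 37 − 9 = day 28.
Localization has to be done before patch build (must start by day 28, minus 1-day gap → day 27). That means finishing by day 27, i.e. starting by 27 − 3 = day 24.
Nothing follows cert submission; the deadline of day 37 is its only limit. It must start by 37 − 5 = day 32.
Internal playtest has several dependents: localization (must start by day 24, minus 1-day gap → day 23); cert submission (must start by day 32). The earliest of those limits is day 23, so internal playtest must start by 23 − 4 = day 19.
Code integration has several dependents: internal playtest (must start by day 19, minus 3-day gap → day 16); localization (must start by day 24, minus 1-day gap → day 23). The earliest of those limits is day 16, so code integration must start by 16 − 4 = day 12.
To finish by day 37, QA pass (duration 11) must start no later than day 26.
For asset creation: code integration (must start by day 12, minus 2-day gap → day 10); internal playtest (must start by day 19); QA pass (must start by day 26); patch build (must start by day 28). The most restrictive is day 10; with a 3-day duration, asset creation must start by day 7.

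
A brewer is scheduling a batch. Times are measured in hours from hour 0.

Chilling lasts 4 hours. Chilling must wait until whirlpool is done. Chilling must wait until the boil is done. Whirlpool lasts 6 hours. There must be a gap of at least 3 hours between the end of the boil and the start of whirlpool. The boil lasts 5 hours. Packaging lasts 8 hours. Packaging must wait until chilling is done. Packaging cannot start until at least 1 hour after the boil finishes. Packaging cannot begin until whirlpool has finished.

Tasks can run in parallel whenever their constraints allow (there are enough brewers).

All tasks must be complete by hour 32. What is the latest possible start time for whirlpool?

14

Packaging must finish by hour 32; it takes 8 hours, so it must start by 32 − 8 = hour 24.
Chilling has to be done before packaging (must start by hour 24). That means finishing by hour 24, i.e. starting by 24 − 4 = hour 20.
Whirlpool feeds chilling (must start by hour 20); packaging (must start by hour 24). Taking the minimum, whirlpool must finish by hour 20 and start by 20 − 6 = hour 14.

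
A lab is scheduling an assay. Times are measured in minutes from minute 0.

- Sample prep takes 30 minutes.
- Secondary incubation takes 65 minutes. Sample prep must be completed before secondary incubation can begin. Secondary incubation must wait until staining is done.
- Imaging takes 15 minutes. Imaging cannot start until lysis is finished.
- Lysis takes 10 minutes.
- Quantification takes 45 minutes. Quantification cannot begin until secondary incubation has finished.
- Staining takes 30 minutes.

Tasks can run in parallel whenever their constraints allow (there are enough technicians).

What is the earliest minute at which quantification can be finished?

Nothing blocks staining, so it runs from minute 0 to minute 30.
Sample prep can start immediately at minute 0; it finishes at minute 30.
Secondary incubation has to wait for sample prep (finishes minute 30); staining (finishes minute 30). The latest of these is minute 30, so secondary incubation runs minute 30 to 30 + 65 = minute 95.
Quantification waits on secondary incubation (finishes minute 95), so it starts at minute 95 and finishes at 95 + 45 = minute 140.

140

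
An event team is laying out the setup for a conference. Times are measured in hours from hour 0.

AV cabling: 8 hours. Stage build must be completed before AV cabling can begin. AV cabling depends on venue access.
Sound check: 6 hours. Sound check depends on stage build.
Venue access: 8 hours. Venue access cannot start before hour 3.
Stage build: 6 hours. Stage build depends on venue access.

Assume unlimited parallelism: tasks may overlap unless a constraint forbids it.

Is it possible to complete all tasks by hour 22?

No

Venue access cannot begin until its own release at hour 3. It runs from hour 3 to 3 + 8 = hour 11.
Stage build waits on venue access (finishes hour 11), so it starts at hour 11 and finishes at 11 + 6 = hour 17.
Sound check waits on stage build (finishes hour 17), so it starts at hour 17 and finishes at 17 + 6 = hour 23.
For AV cabling: stage build (finishes hour 17); venue access (finishes hour 11). Taking the maximum gives a start of hour 17, and it finishes at 17 + 8 = hour 25.
The earliest everything can be done is hour 25, which is after the deadline of 22, so it is not possible.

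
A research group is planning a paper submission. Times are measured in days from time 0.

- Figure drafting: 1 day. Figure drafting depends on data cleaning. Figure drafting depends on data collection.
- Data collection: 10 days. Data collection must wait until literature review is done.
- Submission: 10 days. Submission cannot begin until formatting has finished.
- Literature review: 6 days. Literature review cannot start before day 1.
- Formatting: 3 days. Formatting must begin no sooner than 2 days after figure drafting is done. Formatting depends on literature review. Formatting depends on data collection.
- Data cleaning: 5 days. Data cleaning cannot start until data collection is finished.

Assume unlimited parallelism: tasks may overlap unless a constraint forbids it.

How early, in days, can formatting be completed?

Literature review waits on its own release at day 1, so it starts at day 1 and finishes at 1 + 6 = day 7.
Data collection cannot begin until literature review (finishes day 7). It runs from day 7 to 7 + 10 = day 17.
After data collection (finishes day 17), data cleaning can start at day 17 and finishes at day 22.
For figure drafting: data cleaning (finishes day 22); data collection (finishes day 17). Taking the maximum gives a start of day 22, and it finishes at 22 + 1 = day 23.
Formatting needs all of figure drafting (finishes day 23, plus 2-day gap → day 25); literature review (finishes day 7); data collection (finishes day 17). That puts its earliest start at day 25; it finishes at 25 + 3 = day 28.

28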